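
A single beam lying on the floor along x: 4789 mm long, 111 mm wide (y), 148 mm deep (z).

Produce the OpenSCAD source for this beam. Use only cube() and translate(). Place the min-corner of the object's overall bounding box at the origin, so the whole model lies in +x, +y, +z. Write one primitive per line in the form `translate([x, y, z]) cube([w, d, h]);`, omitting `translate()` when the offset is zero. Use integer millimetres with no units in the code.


cube([4789, 111, 148]);


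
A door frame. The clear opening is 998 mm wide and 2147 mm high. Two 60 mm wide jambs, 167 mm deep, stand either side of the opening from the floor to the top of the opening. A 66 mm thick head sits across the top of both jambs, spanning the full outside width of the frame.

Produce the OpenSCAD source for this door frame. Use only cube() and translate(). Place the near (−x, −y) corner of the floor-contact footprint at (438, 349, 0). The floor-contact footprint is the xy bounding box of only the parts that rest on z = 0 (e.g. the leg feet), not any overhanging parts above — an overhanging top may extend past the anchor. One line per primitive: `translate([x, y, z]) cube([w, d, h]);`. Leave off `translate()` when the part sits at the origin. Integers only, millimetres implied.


translate([438, 349, 0]) cube([60, 167, 2147]);
translate([1496, 349, 0]) cube([60, 167, 2147]);
translate([438, 349, 2147]) cube([1118, 167, 66]);


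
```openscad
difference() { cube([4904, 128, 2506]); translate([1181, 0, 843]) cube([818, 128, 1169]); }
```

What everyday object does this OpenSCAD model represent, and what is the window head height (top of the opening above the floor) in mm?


A wall with a window opening. The window head height is 2012 mm.

A wall with a rectangular opening subtracted — a window. Sill at z = 843, opening 1169 mm tall, so the head is at 843 + 1169 = 2012 mm.


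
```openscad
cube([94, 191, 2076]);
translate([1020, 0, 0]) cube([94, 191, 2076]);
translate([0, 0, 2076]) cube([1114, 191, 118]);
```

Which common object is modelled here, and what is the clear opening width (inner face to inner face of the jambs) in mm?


A door frame. The clear opening width is 926 mm.

Two 2076 mm tall posts with a header on top — a door frame. The left jamb is 94 mm wide at x = 0; the right jamb starts at x = 1020. The clear opening is 1020 − 94 = 926 mm.


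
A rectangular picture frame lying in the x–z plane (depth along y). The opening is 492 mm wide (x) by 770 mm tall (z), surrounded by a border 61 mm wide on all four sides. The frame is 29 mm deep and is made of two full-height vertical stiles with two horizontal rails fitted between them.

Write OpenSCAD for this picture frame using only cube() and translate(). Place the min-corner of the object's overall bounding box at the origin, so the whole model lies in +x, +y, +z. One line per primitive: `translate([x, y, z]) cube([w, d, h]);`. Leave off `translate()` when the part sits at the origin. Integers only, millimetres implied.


cube([61, 29, 892]);
translate([553, 0, 0]) cube([61, 29, 892]);
translate([61, 0, 0]) cube([492, 29, 61]);
translate([61, 0, 831]) cube([492, 29, 61]);


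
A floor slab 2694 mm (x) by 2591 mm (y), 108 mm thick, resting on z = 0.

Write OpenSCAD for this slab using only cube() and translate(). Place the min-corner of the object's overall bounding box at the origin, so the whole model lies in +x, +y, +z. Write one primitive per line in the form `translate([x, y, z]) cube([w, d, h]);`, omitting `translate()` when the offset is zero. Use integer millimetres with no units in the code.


cube([2694, 2591, 108]);


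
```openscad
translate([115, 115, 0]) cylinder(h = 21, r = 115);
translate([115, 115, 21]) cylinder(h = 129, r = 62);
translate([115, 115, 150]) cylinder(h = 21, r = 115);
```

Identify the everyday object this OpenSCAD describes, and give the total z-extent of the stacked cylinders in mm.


A spool. The overall height is 171 mm.

Three coaxial cylinders, large–small–large — a spool. Two 21 mm flanges and a 129 mm core give 21 + 129 + 21 = 171 mm.


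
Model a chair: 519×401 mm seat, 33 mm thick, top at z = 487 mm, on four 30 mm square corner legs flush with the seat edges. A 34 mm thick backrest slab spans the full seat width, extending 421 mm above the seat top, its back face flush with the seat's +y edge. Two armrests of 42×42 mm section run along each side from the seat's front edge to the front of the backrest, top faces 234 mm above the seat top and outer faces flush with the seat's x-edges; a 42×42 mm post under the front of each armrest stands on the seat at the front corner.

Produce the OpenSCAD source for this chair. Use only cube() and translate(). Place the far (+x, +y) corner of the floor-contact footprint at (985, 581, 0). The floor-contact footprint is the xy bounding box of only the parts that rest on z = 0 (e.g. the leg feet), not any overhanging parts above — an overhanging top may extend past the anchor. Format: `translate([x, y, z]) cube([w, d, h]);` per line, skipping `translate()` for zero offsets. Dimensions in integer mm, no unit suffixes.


translate([466, 180, 454]) cube([519, 401, 33]);
translate([466, 180, 0]) cube([30, 30, 454]);
translate([955, 180, 0]) cube([30, 30, 454]);
translate([466, 551, 0]) cube([30, 30, 454]);
translate([955, 551, 0]) cube([30, 30, 454]);
translate([466, 547, 487]) cube([519, 34, 421]);
translate([466, 180, 679]) cube([42, 367, 42]);
translate([943, 180, 679]) cube([42, 367, 42]);
translate([466, 180, 487]) cube([42, 42, 192]);
translate([943, 180, 487]) cube([42, 42, 192]);


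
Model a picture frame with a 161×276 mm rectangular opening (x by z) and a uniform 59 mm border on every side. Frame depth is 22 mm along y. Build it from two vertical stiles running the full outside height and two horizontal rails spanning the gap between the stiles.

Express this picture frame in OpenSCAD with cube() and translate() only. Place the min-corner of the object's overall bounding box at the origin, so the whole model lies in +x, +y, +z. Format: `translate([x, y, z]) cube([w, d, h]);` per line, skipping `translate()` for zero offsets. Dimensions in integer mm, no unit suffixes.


cube([59, 22, 394]);
translate([220, 0, 0]) cube([59, 22, 394]);
translate([59, 0, 0]) cube([161, 22, 59]);
translate([59, 0, 335]) cube([161, 22, 59]);


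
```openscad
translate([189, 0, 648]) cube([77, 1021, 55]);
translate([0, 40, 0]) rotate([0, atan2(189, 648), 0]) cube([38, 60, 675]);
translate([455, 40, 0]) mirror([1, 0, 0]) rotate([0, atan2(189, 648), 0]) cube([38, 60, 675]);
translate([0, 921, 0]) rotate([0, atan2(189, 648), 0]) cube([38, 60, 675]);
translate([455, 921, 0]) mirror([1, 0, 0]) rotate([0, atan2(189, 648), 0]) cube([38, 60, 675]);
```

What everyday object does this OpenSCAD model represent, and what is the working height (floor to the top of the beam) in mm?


A sawhorse. The overall height is 703 mm.

A beam across two mirrored pairs of raked legs — a sawhorse. The beam's underside is at z = 648 (matching the legs' vertical rise in atan2(189, 648)) and the beam is 55 mm tall, so its top is at 648 + 55 = 703 mm. The raked legs top out at the beam's underside, so that is the highest point.


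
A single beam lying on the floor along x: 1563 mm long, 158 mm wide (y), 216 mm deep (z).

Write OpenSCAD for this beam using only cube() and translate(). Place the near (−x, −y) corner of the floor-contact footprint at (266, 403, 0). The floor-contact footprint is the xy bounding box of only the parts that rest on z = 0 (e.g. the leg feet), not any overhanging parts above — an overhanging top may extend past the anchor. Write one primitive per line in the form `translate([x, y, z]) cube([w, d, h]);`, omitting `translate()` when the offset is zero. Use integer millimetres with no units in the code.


translate([266, 403, 0]) cube([1563, 158, 216]);


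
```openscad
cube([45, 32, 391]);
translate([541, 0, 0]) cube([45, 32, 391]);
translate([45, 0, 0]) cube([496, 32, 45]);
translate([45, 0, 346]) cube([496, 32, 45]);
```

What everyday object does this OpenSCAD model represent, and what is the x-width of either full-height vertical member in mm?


A picture frame. The border width is 45 mm.

Four thin pieces enclosing a rectangular opening — a picture frame. The two full-height stiles are 391 mm tall; the top rail sits at z = 346 and is 45 mm tall, so the border above the opening is 391 − 346 = 45 mm, matching the stile x-width.


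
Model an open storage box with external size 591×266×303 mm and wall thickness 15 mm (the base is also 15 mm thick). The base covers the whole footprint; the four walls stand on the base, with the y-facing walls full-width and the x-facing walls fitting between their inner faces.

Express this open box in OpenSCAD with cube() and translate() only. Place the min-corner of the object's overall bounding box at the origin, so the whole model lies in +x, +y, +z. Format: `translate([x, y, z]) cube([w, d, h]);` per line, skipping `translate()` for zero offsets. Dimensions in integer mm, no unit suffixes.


cube([591, 266, 15]);
translate([0, 0, 15]) cube([591, 15, 288]);
translate([0, 251, 15]) cube([591, 15, 288]);
translate([0, 15, 15]) cube([15, 236, 288]);
translate([576, 15, 15]) cube([15, 236, 288]);


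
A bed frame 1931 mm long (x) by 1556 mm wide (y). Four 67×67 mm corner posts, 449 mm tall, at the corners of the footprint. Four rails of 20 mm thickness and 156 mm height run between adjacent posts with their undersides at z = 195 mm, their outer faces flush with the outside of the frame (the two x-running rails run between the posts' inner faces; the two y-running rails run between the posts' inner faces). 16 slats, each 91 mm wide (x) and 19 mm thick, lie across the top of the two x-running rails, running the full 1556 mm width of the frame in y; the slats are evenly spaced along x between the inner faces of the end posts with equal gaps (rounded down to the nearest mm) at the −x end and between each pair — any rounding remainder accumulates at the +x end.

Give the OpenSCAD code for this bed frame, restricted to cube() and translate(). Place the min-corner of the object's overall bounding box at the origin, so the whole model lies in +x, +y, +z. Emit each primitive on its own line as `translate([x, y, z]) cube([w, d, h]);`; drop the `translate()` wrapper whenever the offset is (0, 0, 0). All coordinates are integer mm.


// slat z = rail_z + rail_h = 195 + 156 = 351
// slat gap = ⌊(1797 − 16·91) / 17⌋ = 20
cube([67, 67, 449]);
translate([0, 1489, 0]) cube([67, 67, 449]);
translate([1864, 0, 0]) cube([67, 67, 449]);
translate([1864, 1489, 0]) cube([67, 67, 449]);
translate([67, 0, 195]) cube([1797, 20, 156]);
translate([67, 1536, 195]) cube([1797, 20, 156]);
translate([0, 67, 195]) cube([20, 1422, 156]);
translate([1911, 67, 195]) cube([20, 1422, 156]);
translate([87, 0, 351]) cube([91, 1556, 19]);
translate([198, 0, 351]) cube([91, 1556, 19]);
translate([309, 0, 351]) cube([91, 1556, 19]);
translate([420, 0, 351]) cube([91, 1556, 19]);
translate([531, 0, 351]) cube([91, 1556, 19]);
translate([642, 0, 351]) cube([91, 1556, 19]);
translate([753, 0, 351]) cube([91, 1556, 19]);
translate([864, 0, 351]) cube([91, 1556, 19]);
translate([975, 0, 351]) cube([91, 1556, 19]);
translate([1086, 0, 351]) cube([91, 1556, 19]);
translate([1197, 0, 351]) cube([91, 1556, 19]);
translate([1308, 0, 351]) cube([91, 1556, 19]);
translate([1419, 0, 351]) cube([91, 1556, 19]);
translate([1530, 0, 351]) cube([91, 1556, 19]);
translate([1641, 0, 351]) cube([91, 1556, 19]);
translate([1752, 0, 351]) cube([91, 1556, 19]);


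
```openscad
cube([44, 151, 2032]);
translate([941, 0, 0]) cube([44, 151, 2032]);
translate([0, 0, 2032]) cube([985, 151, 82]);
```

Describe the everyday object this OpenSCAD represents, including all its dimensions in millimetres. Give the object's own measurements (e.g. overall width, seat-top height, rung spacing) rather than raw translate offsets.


A door frame. The clear opening is 897 mm wide and 2032 mm high. Two 44 mm wide jambs, 151 mm deep, stand either side of the opening from the floor to the top of the opening. A 82 mm thick head sits across the top of both jambs, spanning the full outside width of the frame.


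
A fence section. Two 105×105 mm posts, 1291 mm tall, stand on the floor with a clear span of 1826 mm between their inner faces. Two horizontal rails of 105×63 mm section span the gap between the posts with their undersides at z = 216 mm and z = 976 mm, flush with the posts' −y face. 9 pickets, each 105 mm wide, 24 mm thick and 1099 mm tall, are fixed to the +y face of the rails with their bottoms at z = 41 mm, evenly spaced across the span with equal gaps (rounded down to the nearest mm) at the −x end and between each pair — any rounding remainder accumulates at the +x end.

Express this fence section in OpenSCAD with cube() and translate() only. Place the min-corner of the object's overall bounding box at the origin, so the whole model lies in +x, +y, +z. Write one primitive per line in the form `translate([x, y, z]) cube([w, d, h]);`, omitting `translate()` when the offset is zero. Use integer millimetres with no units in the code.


cube([105, 105, 1291]);
translate([1931, 0, 0]) cube([105, 105, 1291]);
translate([105, 0, 216]) cube([1826, 105, 63]);
translate([105, 0, 976]) cube([1826, 105, 63]);
translate([193, 105, 41]) cube([105, 24, 1099]);
translate([386, 105, 41]) cube([105, 24, 1099]);
translate([579, 105, 41]) cube([105, 24, 1099]);
translate([772, 105, 41]) cube([105, 24, 1099]);
translate([965, 105, 41]) cube([105, 24, 1099]);
translate([1158, 105, 41]) cube([105, 24, 1099]);
translate([1351, 105, 41]) cube([105, 24, 1099]);
translate([1544, 105, 41]) cube([105, 24, 1099]);
translate([1737, 105, 41]) cube([105, 24, 1099]);


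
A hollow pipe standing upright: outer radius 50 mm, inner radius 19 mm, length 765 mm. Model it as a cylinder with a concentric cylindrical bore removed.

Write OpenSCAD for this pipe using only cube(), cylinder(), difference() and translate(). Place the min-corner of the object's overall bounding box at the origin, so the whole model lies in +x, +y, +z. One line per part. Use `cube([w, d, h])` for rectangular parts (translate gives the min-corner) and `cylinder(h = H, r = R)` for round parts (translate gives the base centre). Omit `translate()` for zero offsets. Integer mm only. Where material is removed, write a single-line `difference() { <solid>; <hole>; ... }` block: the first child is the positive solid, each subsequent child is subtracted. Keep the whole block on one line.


difference() { translate([50, 50, 0]) cylinder(h = 765, r = 50); translate([50, 50, 0]) cylinder(h = 765, r = 19); }


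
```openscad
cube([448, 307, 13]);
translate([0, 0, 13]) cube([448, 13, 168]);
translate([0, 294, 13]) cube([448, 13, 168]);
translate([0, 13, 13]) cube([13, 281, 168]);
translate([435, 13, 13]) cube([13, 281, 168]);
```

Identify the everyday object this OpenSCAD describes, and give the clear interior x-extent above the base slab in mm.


An open box. The internal width is 422 mm.

A 448×307 base slab with four walls standing on it — an open box. The base is 448 mm wide and the walls are 13 mm thick, so the internal width is 448 − 2 × 13 = 422 mm.


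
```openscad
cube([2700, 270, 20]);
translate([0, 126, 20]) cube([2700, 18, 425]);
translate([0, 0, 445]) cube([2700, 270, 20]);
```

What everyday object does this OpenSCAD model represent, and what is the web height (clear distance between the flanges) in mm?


An I-beam. The web height is 425 mm.

Two wide flanges with a thin centred web — an I-beam. Overall 465 mm minus two 20 mm flanges gives a web of 465 − 2·20 = 425 mm.


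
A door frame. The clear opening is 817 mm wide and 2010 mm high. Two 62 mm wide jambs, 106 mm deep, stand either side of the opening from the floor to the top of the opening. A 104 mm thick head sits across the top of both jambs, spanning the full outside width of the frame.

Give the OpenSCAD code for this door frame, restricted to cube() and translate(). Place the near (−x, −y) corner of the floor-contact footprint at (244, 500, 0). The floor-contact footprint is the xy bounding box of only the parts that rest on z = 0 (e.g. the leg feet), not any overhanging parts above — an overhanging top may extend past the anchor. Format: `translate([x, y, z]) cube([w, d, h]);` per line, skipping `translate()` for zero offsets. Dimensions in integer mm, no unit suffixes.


translate([244, 500, 0]) cube([62, 106, 2010]);
translate([1123, 500, 0]) cube([62, 106, 2010]);
translate([244, 500, 2010]) cube([941, 106, 104]);


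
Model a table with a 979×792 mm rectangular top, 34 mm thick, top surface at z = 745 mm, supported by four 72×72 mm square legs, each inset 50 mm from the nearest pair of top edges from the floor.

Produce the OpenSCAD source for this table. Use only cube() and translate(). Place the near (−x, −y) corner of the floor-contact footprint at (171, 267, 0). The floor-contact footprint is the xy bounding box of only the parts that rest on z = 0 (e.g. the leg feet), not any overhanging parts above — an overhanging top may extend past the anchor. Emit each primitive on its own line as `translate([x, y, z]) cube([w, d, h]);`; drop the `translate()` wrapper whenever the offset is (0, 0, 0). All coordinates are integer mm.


// leg_h = 745 - 34 = 711
translate([121, 217, 711]) cube([979, 792, 34]);
translate([171, 267, 0]) cube([72, 72, 711]);
translate([978, 267, 0]) cube([72, 72, 711]);
translate([171, 887, 0]) cube([72, 72, 711]);
translate([978, 887, 0]) cube([72, 72, 711]);


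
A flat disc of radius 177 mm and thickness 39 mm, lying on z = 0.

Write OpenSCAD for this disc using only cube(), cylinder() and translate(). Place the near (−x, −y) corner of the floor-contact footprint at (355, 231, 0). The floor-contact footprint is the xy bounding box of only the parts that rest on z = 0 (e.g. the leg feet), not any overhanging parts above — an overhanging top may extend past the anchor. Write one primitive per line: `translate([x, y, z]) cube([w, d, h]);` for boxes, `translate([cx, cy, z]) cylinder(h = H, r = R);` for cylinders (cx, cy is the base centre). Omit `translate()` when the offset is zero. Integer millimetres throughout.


translate([532, 408, 0]) cylinder(h = 39, r = 177);


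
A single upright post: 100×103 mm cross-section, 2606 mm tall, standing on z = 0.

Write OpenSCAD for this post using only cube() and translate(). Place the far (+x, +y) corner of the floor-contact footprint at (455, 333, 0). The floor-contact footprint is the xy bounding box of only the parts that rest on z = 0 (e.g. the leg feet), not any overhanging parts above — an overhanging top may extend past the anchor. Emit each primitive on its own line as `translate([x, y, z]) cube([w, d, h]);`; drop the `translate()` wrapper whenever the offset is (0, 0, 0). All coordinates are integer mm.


translate([355, 230, 0]) cube([100, 103, 2606]);


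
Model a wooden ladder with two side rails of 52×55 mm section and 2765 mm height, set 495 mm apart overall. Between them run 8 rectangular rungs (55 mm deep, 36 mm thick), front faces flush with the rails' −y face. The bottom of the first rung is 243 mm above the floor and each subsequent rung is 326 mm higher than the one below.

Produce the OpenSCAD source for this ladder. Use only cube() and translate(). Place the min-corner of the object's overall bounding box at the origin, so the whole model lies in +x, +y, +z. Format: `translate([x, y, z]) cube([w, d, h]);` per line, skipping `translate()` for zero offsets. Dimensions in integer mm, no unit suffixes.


cube([52, 55, 2765]);
translate([443, 0, 0]) cube([52, 55, 2765]);
translate([52, 0, 243]) cube([391, 55, 36]);
translate([52, 0, 569]) cube([391, 55, 36]);
translate([52, 0, 895]) cube([391, 55, 36]);
translate([52, 0, 1221]) cube([391, 55, 36]);
translate([52, 0, 1547]) cube([391, 55, 36]);
translate([52, 0, 1873]) cube([391, 55, 36]);
translate([52, 0, 2199]) cube([391, 55, 36]);
translate([52, 0, 2525]) cube([391, 55, 36]);


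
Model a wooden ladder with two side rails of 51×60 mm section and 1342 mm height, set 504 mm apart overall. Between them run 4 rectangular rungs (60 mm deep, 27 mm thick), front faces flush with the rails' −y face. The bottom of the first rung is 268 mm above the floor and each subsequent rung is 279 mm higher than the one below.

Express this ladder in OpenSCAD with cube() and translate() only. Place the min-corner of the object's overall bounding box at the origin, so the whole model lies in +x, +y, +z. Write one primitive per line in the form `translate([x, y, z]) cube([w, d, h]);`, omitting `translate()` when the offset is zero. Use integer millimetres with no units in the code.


cube([51, 60, 1342]);
translate([453, 0, 0]) cube([51, 60, 1342]);
translate([51, 0, 268]) cube([402, 60, 27]);
translate([51, 0, 547]) cube([402, 60, 27]);
translate([51, 0, 826]) cube([402, 60, 27]);
translate([51, 0, 1105]) cube([402, 60, 27]);


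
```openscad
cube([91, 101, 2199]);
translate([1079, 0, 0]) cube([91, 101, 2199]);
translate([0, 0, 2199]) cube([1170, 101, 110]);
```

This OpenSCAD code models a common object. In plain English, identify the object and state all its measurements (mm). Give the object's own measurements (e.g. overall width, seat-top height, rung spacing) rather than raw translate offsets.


A door frame. The clear opening is 988 mm wide and 2199 mm high. Two 91 mm wide jambs, 101 mm deep, stand either side of the opening from the floor to the top of the opening. A 110 mm thick head sits across the top of both jambs, spanning the full outside width of the frame.


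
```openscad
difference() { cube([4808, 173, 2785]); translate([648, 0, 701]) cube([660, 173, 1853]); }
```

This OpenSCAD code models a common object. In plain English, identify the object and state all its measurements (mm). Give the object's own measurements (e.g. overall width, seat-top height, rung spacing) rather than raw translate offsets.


A wall 4808 mm long (x), 173 mm thick (y), 2785 mm tall, with a rectangular window opening cut through it. The opening is 660 mm wide and 1853 mm tall; its sill is at z = 701 mm and its near (−x) edge is 648 mm from the wall's −x end. The opening passes through the full wall thickness.


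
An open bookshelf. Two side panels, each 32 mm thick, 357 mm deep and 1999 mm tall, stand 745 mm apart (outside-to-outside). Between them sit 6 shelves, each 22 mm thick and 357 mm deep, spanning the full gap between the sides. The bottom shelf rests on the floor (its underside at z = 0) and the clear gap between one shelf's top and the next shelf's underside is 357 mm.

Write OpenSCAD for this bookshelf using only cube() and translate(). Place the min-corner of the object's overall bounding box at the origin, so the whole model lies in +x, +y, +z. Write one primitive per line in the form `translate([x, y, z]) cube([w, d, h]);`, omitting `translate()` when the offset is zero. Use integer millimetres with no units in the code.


cube([32, 357, 1999]);
translate([713, 0, 0]) cube([32, 357, 1999]);
translate([32, 0, 0]) cube([681, 357, 22]);
translate([32, 0, 379]) cube([681, 357, 22]);
translate([32, 0, 758]) cube([681, 357, 22]);
translate([32, 0, 1137]) cube([681, 357, 22]);
translate([32, 0, 1516]) cube([681, 357, 22]);
translate([32, 0, 1895]) cube([681, 357, 22]);


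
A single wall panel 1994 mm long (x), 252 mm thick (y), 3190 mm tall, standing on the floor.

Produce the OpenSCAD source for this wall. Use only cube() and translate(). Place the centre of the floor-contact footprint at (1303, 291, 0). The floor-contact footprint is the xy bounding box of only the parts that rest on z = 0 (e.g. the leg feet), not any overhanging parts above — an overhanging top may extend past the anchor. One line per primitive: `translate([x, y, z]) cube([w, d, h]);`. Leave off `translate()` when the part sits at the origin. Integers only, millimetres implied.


translate([306, 165, 0]) cube([1994, 252, 3190]);


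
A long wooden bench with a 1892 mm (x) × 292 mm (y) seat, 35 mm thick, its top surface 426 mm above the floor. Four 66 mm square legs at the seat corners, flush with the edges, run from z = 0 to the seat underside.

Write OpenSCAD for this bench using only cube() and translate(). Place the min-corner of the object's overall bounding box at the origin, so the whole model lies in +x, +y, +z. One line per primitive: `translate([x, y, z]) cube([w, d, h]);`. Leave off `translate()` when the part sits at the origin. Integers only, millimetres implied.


// leg_h = 426 − 35 = 391
translate([0, 0, 391]) cube([1892, 292, 35]);
cube([66, 66, 391]);
translate([0, 226, 0]) cube([66, 66, 391]);
translate([1826, 0, 0]) cube([66, 66, 391]);
translate([1826, 226, 0]) cube([66, 66, 391]);


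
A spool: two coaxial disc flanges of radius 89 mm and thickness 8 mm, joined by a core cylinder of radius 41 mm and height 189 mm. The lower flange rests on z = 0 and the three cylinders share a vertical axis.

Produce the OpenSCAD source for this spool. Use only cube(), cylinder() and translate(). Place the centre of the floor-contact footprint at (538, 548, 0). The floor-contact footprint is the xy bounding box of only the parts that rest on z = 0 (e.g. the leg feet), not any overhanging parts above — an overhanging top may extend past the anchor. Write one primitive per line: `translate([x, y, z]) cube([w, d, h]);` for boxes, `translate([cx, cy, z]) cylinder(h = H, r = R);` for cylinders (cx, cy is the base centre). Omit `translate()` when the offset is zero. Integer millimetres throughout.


translate([538, 548, 0]) cylinder(h = 8, r = 89);
translate([538, 548, 8]) cylinder(h = 189, r = 41);
translate([538, 548, 197]) cylinder(h = 8, r = 89);


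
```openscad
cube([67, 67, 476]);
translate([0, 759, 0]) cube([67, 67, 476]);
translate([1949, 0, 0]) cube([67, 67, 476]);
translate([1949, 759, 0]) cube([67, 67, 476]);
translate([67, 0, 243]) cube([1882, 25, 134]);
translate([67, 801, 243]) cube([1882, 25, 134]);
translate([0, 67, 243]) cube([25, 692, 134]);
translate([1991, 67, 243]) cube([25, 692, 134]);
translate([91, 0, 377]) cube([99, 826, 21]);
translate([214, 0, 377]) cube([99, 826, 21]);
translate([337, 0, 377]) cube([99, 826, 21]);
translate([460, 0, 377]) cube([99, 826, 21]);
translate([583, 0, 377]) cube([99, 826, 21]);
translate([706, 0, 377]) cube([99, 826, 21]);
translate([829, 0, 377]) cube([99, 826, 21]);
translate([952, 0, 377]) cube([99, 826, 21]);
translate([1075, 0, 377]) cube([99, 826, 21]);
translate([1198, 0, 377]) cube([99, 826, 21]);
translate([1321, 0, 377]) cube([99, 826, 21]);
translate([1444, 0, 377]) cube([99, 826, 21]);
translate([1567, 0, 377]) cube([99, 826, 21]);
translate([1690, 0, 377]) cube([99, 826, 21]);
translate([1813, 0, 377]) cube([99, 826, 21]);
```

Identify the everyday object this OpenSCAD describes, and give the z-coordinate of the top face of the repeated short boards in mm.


A bed frame. The slat-top height is 398 mm.

Four posts, four rails, and a row of slats — a bed frame. Slats sit on the rails at z = 243 + 134 = 377; with slat thickness 21, the top is 398 mm.


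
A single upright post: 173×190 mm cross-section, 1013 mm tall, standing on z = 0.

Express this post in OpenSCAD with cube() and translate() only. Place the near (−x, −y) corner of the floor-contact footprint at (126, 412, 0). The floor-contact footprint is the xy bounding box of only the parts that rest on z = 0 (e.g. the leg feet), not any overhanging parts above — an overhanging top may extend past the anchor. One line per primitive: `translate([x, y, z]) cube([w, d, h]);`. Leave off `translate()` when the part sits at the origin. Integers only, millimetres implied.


translate([126, 412, 0]) cube([173, 190, 1013]);


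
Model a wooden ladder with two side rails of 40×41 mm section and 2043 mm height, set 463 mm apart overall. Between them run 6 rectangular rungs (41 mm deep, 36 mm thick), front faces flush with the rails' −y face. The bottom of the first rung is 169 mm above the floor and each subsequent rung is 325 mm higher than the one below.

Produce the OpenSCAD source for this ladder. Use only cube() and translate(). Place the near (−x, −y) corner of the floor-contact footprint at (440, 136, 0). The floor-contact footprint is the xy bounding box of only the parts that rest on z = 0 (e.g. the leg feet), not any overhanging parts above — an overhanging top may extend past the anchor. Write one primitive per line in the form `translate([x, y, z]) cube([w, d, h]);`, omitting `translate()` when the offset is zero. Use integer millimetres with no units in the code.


translate([440, 136, 0]) cube([40, 41, 2043]);
translate([863, 136, 0]) cube([40, 41, 2043]);
translate([480, 136, 169]) cube([383, 41, 36]);
translate([480, 136, 494]) cube([383, 41, 36]);
translate([480, 136, 819]) cube([383, 41, 36]);
translate([480, 136, 1144]) cube([383, 41, 36]);
translate([480, 136, 1469]) cube([383, 41, 36]);
translate([480, 136, 1794]) cube([383, 41, 36]);


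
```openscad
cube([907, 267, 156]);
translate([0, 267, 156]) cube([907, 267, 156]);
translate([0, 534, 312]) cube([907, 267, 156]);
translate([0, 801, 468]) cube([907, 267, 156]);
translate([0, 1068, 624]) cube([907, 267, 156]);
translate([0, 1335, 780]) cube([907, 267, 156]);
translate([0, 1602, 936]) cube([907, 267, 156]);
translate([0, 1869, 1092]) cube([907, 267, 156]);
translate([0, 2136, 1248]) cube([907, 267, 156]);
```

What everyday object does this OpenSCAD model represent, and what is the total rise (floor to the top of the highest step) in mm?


A staircase. The total rise is 1404 mm.

9 identical blocks, each offset up and back from the previous — a staircase. Each step is 156 mm tall and there are 9 of them, so the total rise is 9 × 156 = 1404 mm.


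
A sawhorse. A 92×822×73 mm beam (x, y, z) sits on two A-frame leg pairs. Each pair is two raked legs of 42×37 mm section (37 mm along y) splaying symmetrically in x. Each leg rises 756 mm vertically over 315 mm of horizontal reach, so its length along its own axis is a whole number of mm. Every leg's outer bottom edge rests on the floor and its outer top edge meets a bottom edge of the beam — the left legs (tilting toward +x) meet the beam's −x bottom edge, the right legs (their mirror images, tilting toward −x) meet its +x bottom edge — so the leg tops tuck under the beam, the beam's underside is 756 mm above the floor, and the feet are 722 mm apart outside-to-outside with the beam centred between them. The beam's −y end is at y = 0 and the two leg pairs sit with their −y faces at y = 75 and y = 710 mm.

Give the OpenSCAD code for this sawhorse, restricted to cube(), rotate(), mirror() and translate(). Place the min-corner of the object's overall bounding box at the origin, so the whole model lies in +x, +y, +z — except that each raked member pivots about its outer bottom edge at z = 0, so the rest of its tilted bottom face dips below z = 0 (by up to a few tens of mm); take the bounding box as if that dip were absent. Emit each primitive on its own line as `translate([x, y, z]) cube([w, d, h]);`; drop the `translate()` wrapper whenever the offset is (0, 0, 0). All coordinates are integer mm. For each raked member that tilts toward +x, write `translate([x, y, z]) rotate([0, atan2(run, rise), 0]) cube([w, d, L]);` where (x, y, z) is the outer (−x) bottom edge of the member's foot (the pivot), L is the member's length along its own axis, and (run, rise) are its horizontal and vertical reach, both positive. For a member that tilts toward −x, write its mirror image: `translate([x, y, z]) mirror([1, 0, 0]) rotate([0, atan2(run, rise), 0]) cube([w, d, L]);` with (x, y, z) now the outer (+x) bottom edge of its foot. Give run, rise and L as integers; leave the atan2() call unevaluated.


translate([315, 0, 756]) cube([92, 822, 73]);
translate([0, 75, 0]) rotate([0, atan2(315, 756), 0]) cube([42, 37, 819]);
translate([722, 75, 0]) mirror([1, 0, 0]) rotate([0, atan2(315, 756), 0]) cube([42, 37, 819]);
translate([0, 710, 0]) rotate([0, atan2(315, 756), 0]) cube([42, 37, 819]);
translate([722, 710, 0]) mirror([1, 0, 0]) rotate([0, atan2(315, 756), 0]) cube([42, 37, 819]);


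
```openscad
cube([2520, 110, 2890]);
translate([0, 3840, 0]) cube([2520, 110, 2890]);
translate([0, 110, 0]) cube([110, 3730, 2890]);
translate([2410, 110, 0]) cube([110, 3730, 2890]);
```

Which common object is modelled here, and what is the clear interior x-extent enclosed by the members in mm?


A house (or room) frame. The interior width is 2300 mm.

Four 2890 mm walls enclosing a rectangle with no floor or roof — a room or house frame. Outside width is 2520 mm and wall thickness is 110 mm, so the interior width is 2520 − 2 × 110 = 2300 mm.


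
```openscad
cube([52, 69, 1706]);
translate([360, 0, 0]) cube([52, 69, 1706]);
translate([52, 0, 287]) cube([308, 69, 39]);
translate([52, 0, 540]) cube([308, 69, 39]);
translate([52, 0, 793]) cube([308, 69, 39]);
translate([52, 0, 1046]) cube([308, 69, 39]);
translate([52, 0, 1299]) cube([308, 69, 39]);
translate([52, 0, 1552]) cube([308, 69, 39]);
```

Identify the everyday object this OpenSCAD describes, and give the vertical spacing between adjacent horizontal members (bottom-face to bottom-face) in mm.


A ladder. The rung spacing is 253 mm.

Two tall 52×69 posts with 6 short bars between them — a ladder. Adjacent rungs sit at z = 287 and z = 540, so the spacing is 540 − 287 = 253 mm.


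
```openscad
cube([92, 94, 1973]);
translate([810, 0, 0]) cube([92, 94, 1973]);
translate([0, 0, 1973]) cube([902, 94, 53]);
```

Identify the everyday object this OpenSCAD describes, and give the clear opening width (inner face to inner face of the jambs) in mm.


A door frame. The clear opening width is 718 mm.

Two 1973 mm tall posts with a header on top — a door frame. The left jamb is 92 mm wide at x = 0; the right jamb starts at x = 810. The clear opening is 810 − 92 = 718 mm.


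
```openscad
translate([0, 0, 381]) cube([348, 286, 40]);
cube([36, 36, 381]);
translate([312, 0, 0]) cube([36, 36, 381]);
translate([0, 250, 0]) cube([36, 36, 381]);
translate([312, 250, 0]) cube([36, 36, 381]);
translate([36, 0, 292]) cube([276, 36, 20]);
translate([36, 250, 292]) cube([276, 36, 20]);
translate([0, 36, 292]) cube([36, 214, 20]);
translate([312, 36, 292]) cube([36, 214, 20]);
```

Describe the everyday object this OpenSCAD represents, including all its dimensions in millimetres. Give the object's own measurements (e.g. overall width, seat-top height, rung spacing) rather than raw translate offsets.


A four-legged stool. The seat is a 348×286×40 mm slab whose top surface is at z = 421 mm; four square legs, each 36×36 mm in cross-section, run from the floor (z = 0) to the underside of the seat, each flush with a corner of the seat. Four stretchers, 36 mm wide and 20 mm tall, connect adjacent legs with their undersides at z = 292 mm, each running between the inner faces of the legs it joins and aligned with the legs' outer faces on the other axis.


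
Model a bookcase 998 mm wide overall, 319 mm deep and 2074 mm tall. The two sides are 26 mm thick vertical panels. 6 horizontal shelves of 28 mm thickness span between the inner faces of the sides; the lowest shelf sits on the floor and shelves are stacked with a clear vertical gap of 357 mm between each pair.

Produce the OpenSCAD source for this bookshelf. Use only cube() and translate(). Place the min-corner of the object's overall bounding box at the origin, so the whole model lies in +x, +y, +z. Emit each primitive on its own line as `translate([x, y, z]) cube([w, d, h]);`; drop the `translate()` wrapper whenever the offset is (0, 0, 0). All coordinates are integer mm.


cube([26, 319, 2074]);
translate([972, 0, 0]) cube([26, 319, 2074]);
translate([26, 0, 0]) cube([946, 319, 28]);
translate([26, 0, 385]) cube([946, 319, 28]);
translate([26, 0, 770]) cube([946, 319, 28]);
translate([26, 0, 1155]) cube([946, 319, 28]);
translate([26, 0, 1540]) cube([946, 319, 28]);
translate([26, 0, 1925]) cube([946, 319, 28]);


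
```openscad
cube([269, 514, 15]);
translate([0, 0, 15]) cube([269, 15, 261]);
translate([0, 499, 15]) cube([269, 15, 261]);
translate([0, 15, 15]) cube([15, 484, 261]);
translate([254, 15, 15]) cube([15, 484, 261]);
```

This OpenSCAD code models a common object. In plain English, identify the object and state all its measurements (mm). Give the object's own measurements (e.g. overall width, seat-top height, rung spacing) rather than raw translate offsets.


An open-topped rectangular box: outside dimensions 269×514×276 mm, with a uniform wall and base thickness of 15 mm. The base is a full 269×514 slab on the floor; four walls sit on top of the base. The front and back walls (the −y and +y sides) span the full width; the two side walls fit between them.


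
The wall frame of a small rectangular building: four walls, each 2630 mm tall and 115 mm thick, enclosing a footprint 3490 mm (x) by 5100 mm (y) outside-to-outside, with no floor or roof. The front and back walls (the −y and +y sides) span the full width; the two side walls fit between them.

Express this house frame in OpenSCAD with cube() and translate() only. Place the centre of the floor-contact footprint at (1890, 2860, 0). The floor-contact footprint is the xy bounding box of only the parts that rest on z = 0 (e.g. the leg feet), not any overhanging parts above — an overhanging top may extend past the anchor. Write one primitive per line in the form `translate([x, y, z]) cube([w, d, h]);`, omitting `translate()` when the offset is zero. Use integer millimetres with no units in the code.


translate([145, 310, 0]) cube([3490, 115, 2630]);
translate([145, 5295, 0]) cube([3490, 115, 2630]);
translate([145, 425, 0]) cube([115, 4870, 2630]);
translate([3520, 425, 0]) cube([115, 4870, 2630]);


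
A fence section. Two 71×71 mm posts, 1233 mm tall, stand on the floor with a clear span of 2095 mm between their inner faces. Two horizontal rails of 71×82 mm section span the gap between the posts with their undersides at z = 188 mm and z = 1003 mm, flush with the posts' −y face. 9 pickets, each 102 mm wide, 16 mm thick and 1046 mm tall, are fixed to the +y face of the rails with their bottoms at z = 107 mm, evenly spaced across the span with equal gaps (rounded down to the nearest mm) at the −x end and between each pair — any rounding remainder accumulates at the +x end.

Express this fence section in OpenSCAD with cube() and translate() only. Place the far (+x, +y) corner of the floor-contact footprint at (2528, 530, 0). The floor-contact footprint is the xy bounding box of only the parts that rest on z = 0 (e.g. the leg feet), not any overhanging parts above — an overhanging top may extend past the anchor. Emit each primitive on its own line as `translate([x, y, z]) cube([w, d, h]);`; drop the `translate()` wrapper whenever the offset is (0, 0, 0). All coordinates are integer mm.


translate([291, 459, 0]) cube([71, 71, 1233]);
translate([2457, 459, 0]) cube([71, 71, 1233]);
translate([362, 459, 188]) cube([2095, 71, 82]);
translate([362, 459, 1003]) cube([2095, 71, 82]);
translate([479, 530, 107]) cube([102, 16, 1046]);
translate([698, 530, 107]) cube([102, 16, 1046]);
translate([917, 530, 107]) cube([102, 16, 1046]);
translate([1136, 530, 107]) cube([102, 16, 1046]);
translate([1355, 530, 107]) cube([102, 16, 1046]);
translate([1574, 530, 107]) cube([102, 16, 1046]);
translate([1793, 530, 107]) cube([102, 16, 1046]);
translate([2012, 530, 107]) cube([102, 16, 1046]);
translate([2231, 530, 107]) cube([102, 16, 1046]);


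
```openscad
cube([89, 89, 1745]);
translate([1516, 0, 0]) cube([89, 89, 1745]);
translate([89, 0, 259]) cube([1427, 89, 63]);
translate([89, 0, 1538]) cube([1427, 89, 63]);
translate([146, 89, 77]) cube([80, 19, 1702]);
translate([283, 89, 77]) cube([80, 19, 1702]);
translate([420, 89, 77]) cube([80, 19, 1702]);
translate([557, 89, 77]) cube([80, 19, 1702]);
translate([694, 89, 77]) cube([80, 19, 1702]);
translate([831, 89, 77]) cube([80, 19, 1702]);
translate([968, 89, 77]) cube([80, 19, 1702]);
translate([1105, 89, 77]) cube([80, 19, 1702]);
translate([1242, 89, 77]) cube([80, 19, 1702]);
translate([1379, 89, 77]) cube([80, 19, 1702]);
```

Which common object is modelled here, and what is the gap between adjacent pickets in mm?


A fence section. The picket gap is 57 mm.

Two posts, two rails, 10 pickets — a fence section. Span 1427 mm holds 10 pickets of 80 mm with 11 equal gaps: ⌊(1427 − 10·80) / 11⌋ = 57 mm.
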